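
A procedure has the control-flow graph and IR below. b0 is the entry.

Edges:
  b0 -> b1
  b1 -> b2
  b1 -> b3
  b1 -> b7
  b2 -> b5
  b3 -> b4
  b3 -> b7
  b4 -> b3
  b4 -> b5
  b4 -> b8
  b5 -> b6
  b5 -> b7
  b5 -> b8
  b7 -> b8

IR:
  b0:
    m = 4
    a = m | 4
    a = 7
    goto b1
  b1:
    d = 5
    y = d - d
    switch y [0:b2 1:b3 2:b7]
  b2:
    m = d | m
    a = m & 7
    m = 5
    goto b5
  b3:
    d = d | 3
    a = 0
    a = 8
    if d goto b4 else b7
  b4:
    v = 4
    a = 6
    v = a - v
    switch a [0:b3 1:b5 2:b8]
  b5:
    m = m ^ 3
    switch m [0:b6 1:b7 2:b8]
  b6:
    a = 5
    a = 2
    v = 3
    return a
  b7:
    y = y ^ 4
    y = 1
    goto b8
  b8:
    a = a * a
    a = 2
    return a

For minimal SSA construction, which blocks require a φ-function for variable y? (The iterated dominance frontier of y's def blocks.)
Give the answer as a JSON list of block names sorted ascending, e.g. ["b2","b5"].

Answer: ["b8"]

Analysis:
idom tree: b1←b0 b2←b1 b3←b1 b4←b3 b5←b1 b6←b5 b7←b1 b8←b1
Dom at joins:
  b3: preds {b1,b4}: {b0,b1} ∩ {b0,b1,b3,b4} = {b0,b1}; idom=b1
  b5: preds {b2,b4}: {b0,b1,b2} ∩ {b0,b1,b3,b4} = {b0,b1}; idom=b1
  b7: preds {b1,b3,b5}: {b0,b1} ∩ {b0,b1,b3} ∩ {b0,b1,b5} = {b0,b1}; idom=b1
  b8: preds {b4,b5,b7}: {b0,b1,b3,b4} ∩ {b0,b1,b5} ∩ {b0,b1,b7} = {b0,b1}; idom=b1

DF derivation:
  join b3 pred b1: · stop@b1
  join b3 pred b4: b4→b3 stop@b1
  join b5 pred b2: b2 stop@b1
  join b5 pred b4: b4→b3 stop@b1
  join b7 pred b1: · stop@b1
  join b7 pred b3: b3 stop@b1
  join b7 pred b5: b5 stop@b1
  join b8 pred b4: b4→b3 stop@b1
  join b8 pred b5: b5 stop@b1
  join b8 pred b7: b7 stop@b1
  b0: DF=∅
  b1: DF=∅
  b2: DF={b5}
  b3: DF={b3,b5,b7,b8}
  b4: DF={b3,b5,b8}
  b5: DF={b7,b8}
  b6: DF=∅
  b7: DF={b8}
  b8: DF=∅

φ for y: defs {b1,b7}
  DF⁺ = {b8}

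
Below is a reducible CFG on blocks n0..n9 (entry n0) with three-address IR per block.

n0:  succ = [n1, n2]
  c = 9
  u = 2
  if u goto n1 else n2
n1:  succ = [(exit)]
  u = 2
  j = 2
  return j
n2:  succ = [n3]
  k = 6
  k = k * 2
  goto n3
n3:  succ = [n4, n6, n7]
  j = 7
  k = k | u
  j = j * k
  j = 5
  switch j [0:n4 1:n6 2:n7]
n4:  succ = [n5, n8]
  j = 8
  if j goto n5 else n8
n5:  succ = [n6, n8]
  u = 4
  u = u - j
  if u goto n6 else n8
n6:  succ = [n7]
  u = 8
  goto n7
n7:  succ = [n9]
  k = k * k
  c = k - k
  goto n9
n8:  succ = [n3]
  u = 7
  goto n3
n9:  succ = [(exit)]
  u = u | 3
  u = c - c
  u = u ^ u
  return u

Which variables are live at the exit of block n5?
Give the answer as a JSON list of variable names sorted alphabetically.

def/use:
  n0: {c,u} / ∅
  n1: {j,u} / ∅
  n2: {k} / ∅
  n3: {j,k} / {k,u}
  n4: {j} / ∅
  n5: {u} / {j}
  n6: {u} / ∅
  n7: {c,k} / {k}
  n8: {u} / ∅
  n9: {u} / {c,u}

Backward fixpoint:
  n0 li=∅ lo={u}
  n1 li=∅ lo=∅
  n2 li={u} lo={k,u}
  n3 li={k,u} lo={k,u}
  n4 li={k} lo={j,k}
  n5 li={j,k} lo={k}
  n6 li={k} lo={k,u}
  n7 li={k,u} lo={c,u}
  n8 li={k} lo={k,u}
  n9 li={c,u} lo=∅

live-out(n5) = ["k"]

Answer: ["k"]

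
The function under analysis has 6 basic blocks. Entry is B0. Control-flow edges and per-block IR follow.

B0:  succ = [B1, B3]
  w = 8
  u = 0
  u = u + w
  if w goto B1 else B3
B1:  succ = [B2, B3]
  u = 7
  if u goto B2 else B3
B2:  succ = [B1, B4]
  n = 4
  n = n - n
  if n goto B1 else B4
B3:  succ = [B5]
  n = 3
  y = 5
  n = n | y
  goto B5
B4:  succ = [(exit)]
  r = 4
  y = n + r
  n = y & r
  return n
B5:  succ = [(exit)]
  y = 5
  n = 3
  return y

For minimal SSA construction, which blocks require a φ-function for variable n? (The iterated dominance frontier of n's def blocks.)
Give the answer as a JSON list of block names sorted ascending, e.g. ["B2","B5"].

Answer: ["B1", "B3"]

Analysis:
idom tree: B1←B0 B2←B1 B3←B0 B4←B2 B5←B3
Dom∩ at merges:
  B1: preds {B0,B2}: {B0} ∩ {B0,B1,B2} = {B0}; idom=B0
  B3: preds {B0,B1}: {B0} ∩ {B0,B1} = {B0}; idom=B0

Frontier:
  join B1 pred B0: · stop@B0
  join B1 pred B2: B2→B1 stop@B0
  join B3 pred B0: · stop@B0
  join B3 pred B1: B1 stop@B0
  DF(B0)=∅
  DF(B1)={B1,B3}
  DF(B2)={B1}
  DF(B3)=∅
  DF(B4)=∅
  DF(B5)=∅

φ for n: defs {B2,B3,B4,B5}
  DF⁺ = {B1,B3}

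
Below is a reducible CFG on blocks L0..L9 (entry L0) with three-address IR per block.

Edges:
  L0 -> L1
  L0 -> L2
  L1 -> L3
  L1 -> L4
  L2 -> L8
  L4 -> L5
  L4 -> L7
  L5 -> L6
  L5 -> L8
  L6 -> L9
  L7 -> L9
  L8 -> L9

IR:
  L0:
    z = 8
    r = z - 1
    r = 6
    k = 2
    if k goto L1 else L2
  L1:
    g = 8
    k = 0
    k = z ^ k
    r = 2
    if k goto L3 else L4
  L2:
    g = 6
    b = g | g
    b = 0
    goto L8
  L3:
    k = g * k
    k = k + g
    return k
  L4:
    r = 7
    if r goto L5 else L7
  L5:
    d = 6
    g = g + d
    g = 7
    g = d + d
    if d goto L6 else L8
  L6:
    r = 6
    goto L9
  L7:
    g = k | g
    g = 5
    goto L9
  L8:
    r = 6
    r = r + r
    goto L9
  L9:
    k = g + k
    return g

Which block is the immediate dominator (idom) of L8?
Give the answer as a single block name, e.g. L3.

Answer: L0

Derivation:
idom tree: L1←L0 L2←L0 L3←L1 L4←L1 L5←L4 L6←L5 L7←L4 L8←L0 L9←L0
Dom at joins:
  L8: preds {L2,L5}: {L0,L2} ∩ {L0,L1,L4,L5} = {L0}; idom=L0
  L9: preds {L6,L7,L8}: {L0,L1,L4,L5,L6} ∩ {L0,L1,L4,L7} ∩ {L0,L8} = {L0}; idom=L0

idom(L8) = L0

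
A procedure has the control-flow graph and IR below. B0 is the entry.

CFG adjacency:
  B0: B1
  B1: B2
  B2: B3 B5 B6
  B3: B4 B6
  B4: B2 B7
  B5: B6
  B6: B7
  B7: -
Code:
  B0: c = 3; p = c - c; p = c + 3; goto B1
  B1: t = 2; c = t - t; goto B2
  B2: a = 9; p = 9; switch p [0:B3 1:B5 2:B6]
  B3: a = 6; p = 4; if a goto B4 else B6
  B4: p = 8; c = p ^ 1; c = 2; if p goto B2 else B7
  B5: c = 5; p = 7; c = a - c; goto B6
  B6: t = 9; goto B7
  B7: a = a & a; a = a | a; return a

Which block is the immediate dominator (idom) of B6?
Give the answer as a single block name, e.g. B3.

Answer: B2

Working:
idom tree: B1←B0 B2←B1 B3←B2 B4←B3 B5←B2 B6←B2 B7←B2
Dom∩ at merges:
  B2: preds {B1,B4}: {B0,B1} ∩ {B0,B1,B2,B3,B4} = {B0,B1}; idom=B1
  B6: preds {B2,B3,B5}: {B0,B1,B2} ∩ {B0,B1,B2,B3} ∩ {B0,B1,B2,B5} = {B0,B1,B2}; idom=B2
  B7: preds {B4,B6}: {B0,B1,B2,B3,B4} ∩ {B0,B1,B2,B6} = {B0,B1,B2}; idom=B2

idom(B6) = B2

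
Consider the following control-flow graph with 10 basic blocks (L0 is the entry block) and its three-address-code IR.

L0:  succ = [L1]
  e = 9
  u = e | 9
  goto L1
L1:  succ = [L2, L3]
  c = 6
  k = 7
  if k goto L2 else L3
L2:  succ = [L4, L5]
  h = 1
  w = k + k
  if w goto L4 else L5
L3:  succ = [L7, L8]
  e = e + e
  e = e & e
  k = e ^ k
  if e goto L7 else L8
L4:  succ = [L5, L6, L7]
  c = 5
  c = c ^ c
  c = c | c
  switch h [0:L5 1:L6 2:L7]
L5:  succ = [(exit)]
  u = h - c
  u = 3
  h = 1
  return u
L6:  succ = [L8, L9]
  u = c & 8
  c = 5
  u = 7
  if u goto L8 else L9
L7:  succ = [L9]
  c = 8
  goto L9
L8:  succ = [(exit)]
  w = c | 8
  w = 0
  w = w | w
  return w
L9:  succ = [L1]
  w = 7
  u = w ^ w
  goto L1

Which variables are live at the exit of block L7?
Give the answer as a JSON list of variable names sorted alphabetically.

Block summaries:
  L0 def {e,u} use ∅
  L1 def {c,k} use ∅
  L2 def {h,w} use {k}
  L3 def {e,k} use {e,k}
  L4 def {c} use {h}
  L5 def {h,u} use {c,h}
  L6 def {c,u} use {c}
  L7 def {c} use ∅
  L8 def {w} use {c}
  L9 def {u,w} use ∅

Backward fixpoint:
  L0: in=∅ out={e}
  L1: in={e} out={c,e,k}
  L2: in={c,e,k} out={c,e,h}
  L3: in={c,e,k} out={c,e}
  L4: in={e,h} out={c,e,h}
  L5: in={c,h} out=∅
  L6: in={c,e} out={c,e}
  L7: in={e} out={e}
  L8: in={c} out=∅
  L9: in={e} out={e}

live-out(L7) = ["e"]

Answer: ["e"]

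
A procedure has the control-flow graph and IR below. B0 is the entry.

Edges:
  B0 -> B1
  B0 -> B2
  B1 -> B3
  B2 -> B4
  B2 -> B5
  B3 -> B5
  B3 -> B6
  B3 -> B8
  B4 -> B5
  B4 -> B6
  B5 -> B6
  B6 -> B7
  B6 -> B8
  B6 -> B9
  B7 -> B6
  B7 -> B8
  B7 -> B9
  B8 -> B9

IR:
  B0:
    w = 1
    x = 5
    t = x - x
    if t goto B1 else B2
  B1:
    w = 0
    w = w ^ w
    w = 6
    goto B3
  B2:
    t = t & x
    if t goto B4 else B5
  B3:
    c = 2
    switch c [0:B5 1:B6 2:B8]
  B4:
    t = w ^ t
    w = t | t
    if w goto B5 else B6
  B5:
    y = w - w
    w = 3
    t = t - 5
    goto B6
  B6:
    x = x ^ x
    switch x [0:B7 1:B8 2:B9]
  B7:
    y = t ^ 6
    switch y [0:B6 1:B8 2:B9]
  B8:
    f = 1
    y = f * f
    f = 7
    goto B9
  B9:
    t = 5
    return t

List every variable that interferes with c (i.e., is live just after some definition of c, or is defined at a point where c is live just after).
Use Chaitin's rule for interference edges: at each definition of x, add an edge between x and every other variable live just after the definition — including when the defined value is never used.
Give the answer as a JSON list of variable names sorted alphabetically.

def/use:
  B0: def={t,w,x} ue=∅
  B1: def={w} ue=∅
  B2: def={t} ue={t,x}
  B3: def={c} ue=∅
  B4: def={t,w} ue={t,w}
  B5: def={t,w,y} ue={t,w}
  B6: def={x} ue={x}
  B7: def={y} ue={t}
  B8: def={f,y} ue=∅
  B9: def={t} ue=∅

Liveness:
  B0: in=∅ out={t,w,x}
  B1: in={t,x} out={t,w,x}
  B2: in={t,w,x} out={t,w,x}
  B3: in={t,w,x} out={t,w,x}
  B4: in={t,w,x} out={t,w,x}
  B5: in={t,w,x} out={t,x}
  B6: in={t,x} out={t,x}
  B7: in={t,x} out={t,x}
  B8: in=∅ out=∅
  B9: in=∅ out=∅

Interference:
  c: {t,w,x}
  f: ∅
  t: {c,w,x,y}
  w: {c,t,x}
  x: {c,t,w,y}
  y: {t,x}

N(c) = ["t", "w", "x"]

Answer: ["t", "w", "x"]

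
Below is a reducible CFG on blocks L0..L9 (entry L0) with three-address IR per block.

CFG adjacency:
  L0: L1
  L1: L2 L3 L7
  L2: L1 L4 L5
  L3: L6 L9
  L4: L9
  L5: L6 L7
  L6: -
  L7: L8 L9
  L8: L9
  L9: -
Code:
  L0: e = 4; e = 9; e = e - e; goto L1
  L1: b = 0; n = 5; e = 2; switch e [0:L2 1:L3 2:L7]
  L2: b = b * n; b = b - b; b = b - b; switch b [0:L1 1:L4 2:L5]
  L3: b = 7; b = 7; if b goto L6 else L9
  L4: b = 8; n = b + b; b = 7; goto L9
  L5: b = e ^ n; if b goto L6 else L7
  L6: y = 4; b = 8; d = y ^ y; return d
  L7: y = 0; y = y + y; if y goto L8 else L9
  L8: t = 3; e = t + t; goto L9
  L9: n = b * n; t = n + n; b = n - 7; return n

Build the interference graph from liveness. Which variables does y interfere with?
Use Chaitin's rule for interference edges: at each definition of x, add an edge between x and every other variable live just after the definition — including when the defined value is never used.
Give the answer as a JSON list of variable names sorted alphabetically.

Answer: ["b", "n"]

Working:
Block summaries:
  L0: def={e} ue=∅
  L1: def={b,e,n} ue=∅
  L2: def={b} ue={b,n}
  L3: def={b} ue=∅
  L4: def={b,n} ue=∅
  L5: def={b} ue={e,n}
  L6: def={b,d,y} ue=∅
  L7: def={y} ue=∅
  L8: def={e,t} ue=∅
  L9: def={b,n,t} ue={b,n}

Liveness:
  L0 li=∅ lo=∅
  L1 li=∅ lo={b,e,n}
  L2 li={b,e,n} lo={e,n}
  L3 li={n} lo={b,n}
  L4 li=∅ lo={b,n}
  L5 li={e,n} lo={b,n}
  L6 li=∅ lo=∅
  L7 li={b,n} lo={b,n}
  L8 li={b,n} lo={b,n}
  L9 li={b,n} lo=∅

Interfere edges:
  b: {e,n,t,y}
  d: ∅
  e: {b,n}
  n: {b,e,t,y}
  t: {b,n}
  y: {b,n}

N(y) = ["b", "n"]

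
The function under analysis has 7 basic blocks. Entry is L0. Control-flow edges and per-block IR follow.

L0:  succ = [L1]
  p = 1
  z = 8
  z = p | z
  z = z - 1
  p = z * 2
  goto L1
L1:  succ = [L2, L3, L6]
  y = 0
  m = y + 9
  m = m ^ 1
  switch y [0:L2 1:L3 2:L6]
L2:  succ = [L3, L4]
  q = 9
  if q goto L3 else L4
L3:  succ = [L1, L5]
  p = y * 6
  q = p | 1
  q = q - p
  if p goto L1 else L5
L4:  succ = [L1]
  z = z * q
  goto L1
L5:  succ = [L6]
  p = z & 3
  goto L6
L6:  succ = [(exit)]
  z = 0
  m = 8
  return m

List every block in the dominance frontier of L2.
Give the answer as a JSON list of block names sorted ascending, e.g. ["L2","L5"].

idom tree: L1←L0 L2←L1 L3←L1 L4←L2 L5←L3 L6←L1
Join-block Dom:
  L1: preds {L0,L3,L4}: {L0} ∩ {L0,L1,L3} ∩ {L0,L1,L2,L4} = {L0}; idom=L0
  L3: preds {L1,L2}: {L0,L1} ∩ {L0,L1,L2} = {L0,L1}; idom=L1
  L6: preds {L1,L5}: {L0,L1} ∩ {L0,L1,L3,L5} = {L0,L1}; idom=L1

DF walk-up:
  L1←L0: walk · to L0
  L1←L3: walk L3→L1 to L0
  L1←L4: walk L4→L2→L1 to L0
  L3←L1: walk · to L1
  L3←L2: walk L2 to L1
  L6←L1: walk · to L1
  L6←L5: walk L5→L3 to L1
  L0: DF=∅
  L1: DF={L1}
  L2: DF={L1,L3}
  L3: DF={L1,L6}
  L4: DF={L1}
  L5: DF={L6}
  L6: DF=∅

DF(L2) = ["L1", "L3"]

Answer: ["L1", "L3"]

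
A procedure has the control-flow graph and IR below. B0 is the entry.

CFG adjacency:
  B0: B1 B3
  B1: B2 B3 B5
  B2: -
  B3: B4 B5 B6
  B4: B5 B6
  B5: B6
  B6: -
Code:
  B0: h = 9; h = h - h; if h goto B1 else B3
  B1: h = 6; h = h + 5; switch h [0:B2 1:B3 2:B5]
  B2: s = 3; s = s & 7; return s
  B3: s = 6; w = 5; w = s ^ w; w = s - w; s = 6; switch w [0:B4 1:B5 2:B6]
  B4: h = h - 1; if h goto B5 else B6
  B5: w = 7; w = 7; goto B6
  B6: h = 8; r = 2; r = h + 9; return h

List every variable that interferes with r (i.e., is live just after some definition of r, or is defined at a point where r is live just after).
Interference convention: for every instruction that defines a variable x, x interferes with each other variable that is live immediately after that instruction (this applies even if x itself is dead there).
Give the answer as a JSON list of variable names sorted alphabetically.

Per-block:
  B0: {h} / ∅
  B1: {h} / ∅
  B2: {s} / ∅
  B3: {s,w} / ∅
  B4: {h} / {h}
  B5: {w} / ∅
  B6: {h,r} / ∅

Live sets:
  live B0: ∅→{h}
  live B1: ∅→{h}
  live B2: ∅→∅
  live B3: {h}→{h}
  live B4: {h}→∅
  live B5: ∅→∅
  live B6: ∅→∅

Interference:
  h — {r,s,w}
  r — {h}
  s — {h,w}
  w — {h,s}

N(r) = ["h"]

Answer: ["h"]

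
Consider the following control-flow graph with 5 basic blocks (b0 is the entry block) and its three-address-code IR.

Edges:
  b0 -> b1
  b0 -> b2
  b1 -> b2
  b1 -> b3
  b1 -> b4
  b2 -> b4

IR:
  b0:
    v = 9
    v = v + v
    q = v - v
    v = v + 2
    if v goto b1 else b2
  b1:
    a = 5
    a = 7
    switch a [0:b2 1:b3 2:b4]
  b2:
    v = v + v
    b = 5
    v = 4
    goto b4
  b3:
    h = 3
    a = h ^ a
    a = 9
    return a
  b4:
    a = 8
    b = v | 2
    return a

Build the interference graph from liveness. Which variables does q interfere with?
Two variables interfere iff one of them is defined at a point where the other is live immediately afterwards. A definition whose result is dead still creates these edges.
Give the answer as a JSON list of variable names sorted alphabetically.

Answer: ["v"]

Derivation:
Per-block:
  b0 def {q,v} use ∅
  b1 def {a} use ∅
  b2 def {b,v} use {v}
  b3 def {a,h} use {a}
  b4 def {a,b} use {v}

Live sets:
  b0 li=∅ lo={v}
  b1 li={v} lo={a,v}
  b2 li={v} lo={v}
  b3 li={a} lo=∅
  b4 li={v} lo=∅

Interfere edges:
  a: {b,h,v}
  b: {a}
  h: {a}
  q: {v}
  v: {a,q}

N(q) = ["v"]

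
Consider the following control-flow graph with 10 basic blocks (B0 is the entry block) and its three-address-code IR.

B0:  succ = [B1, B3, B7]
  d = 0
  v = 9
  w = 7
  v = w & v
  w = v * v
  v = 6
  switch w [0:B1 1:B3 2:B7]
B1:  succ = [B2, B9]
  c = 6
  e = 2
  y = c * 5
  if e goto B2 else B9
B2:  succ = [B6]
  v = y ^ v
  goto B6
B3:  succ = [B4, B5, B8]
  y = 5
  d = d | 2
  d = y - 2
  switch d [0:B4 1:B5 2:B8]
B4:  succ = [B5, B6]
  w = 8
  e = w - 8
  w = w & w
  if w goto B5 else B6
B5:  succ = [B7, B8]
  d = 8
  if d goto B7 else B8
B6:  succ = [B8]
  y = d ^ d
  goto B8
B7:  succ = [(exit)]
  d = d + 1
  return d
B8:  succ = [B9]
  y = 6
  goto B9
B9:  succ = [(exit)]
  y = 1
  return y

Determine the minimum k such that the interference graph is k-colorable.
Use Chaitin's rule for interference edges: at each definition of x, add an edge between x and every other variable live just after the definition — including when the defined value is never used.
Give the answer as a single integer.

Answer: 4

Derivation:
Block summaries:
  B0: def={d,v,w} ue=∅
  B1: def={c,e,y} ue=∅
  B2: def={v} ue={v,y}
  B3: def={d,y} ue={d}
  B4: def={e,w} ue=∅
  B5: def={d} ue=∅
  B6: def={y} ue={d}
  B7: def={d} ue={d}
  B8: def={y} ue=∅
  B9: def={y} ue=∅

Live sets:
  live B0: ∅→{d,v}
  live B1: {d,v}→{d,v,y}
  live B2: {d,v,y}→{d}
  live B3: {d}→{d}
  live B4: {d}→{d}
  live B5: ∅→{d}
  live B6: {d}→∅
  live B7: {d}→∅
  live B8: ∅→∅
  live B9: ∅→∅

Interference:
  c↔{d,e,v}
  d↔{c,e,v,w,y}
  e↔{c,d,v,w,y}
  v↔{c,d,e,w,y}
  w↔{d,e,v}
  y↔{d,e,v}

Registers:
  {c,d,e,v} pairwise interfere (4-clique) ⇒ χ ≥ 4
  4-colouring: r0={d}  r1={e}  r2={v}  r3={c,w,y}
  χ = 4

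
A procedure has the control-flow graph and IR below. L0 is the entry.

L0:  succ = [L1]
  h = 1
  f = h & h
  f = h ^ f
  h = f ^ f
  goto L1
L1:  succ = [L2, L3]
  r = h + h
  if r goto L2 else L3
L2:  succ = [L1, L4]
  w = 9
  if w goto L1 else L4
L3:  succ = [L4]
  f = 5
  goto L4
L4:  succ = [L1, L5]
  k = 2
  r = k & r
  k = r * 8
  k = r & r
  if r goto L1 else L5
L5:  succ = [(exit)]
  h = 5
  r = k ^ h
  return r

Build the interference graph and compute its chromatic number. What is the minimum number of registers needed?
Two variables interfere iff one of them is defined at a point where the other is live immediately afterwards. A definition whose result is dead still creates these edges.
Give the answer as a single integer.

Answer: 3

Analysis:
Block summaries:
  L0: def={f,h} ue=∅
  L1: def={r} ue={h}
  L2: def={w} ue=∅
  L3: def={f} ue=∅
  L4: def={k,r} ue={r}
  L5: def={h,r} ue={k}

Live sets:
  L0 li=∅ lo={h}
  L1 li={h} lo={h,r}
  L2 li={h,r} lo={h,r}
  L3 li={h,r} lo={h,r}
  L4 li={h,r} lo={h,k}
  L5 li={k} lo=∅

Conflict graph:
  f — {h,r}
  h — {f,k,r,w}
  k — {h,r}
  r — {f,h,k,w}
  w — {h,r}

Chromatic number:
  clique {f,h,r} ⇒ need ≥ 3
  assign f→R2 h→R0 k→R2 r→R1 w→R2 — no edge inside a register ⇒ χ ≤ 3
  χ = 3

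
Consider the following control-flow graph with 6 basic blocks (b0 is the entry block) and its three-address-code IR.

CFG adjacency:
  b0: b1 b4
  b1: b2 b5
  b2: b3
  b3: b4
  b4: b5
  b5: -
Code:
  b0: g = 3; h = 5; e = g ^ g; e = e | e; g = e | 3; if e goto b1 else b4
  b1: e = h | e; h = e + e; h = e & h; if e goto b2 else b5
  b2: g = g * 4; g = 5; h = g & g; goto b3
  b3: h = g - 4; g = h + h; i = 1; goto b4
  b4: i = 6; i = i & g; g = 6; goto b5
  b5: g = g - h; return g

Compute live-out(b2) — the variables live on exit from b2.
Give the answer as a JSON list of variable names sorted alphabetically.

Answer: ["g"]

Derivation:
Per-block:
  b0: def={e,g,h} ue=∅
  b1: def={e,h} ue={e,h}
  b2: def={g,h} ue={g}
  b3: def={g,h,i} ue={g}
  b4: def={g,i} ue={g}
  b5: def={g} ue={g,h}

Backward fixpoint:
  live b0: ∅→{e,g,h}
  live b1: {e,g,h}→{g,h}
  live b2: {g}→{g}
  live b3: {g}→{g,h}
  live b4: {g,h}→{g,h}
  live b5: {g,h}→∅

live-out(b2) = ["g"]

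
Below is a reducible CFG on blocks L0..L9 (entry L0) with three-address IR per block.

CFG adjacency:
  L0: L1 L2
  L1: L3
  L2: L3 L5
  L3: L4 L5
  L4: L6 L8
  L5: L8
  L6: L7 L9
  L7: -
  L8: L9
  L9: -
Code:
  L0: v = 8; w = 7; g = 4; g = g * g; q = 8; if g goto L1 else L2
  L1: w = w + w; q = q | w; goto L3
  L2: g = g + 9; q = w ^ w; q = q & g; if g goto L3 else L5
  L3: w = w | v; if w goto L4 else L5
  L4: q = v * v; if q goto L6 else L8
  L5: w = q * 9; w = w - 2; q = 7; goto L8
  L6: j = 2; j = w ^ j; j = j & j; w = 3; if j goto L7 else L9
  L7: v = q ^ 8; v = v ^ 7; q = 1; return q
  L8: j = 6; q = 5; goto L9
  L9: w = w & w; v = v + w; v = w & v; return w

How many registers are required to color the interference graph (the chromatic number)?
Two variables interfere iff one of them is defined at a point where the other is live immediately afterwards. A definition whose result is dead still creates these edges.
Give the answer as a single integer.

Block summaries:
  L0: def={g,q,v,w} ue=∅
  L1: def={q,w} ue={q,w}
  L2: def={g,q} ue={g,w}
  L3: def={w} ue={v,w}
  L4: def={q} ue={v}
  L5: def={q,w} ue={q}
  L6: def={j,w} ue={w}
  L7: def={q,v} ue={q}
  L8: def={j,q} ue=∅
  L9: def={v,w} ue={v,w}

Live sets:
  live L0: ∅→{g,q,v,w}
  live L1: {q,v,w}→{q,v,w}
  live L2: {g,v,w}→{q,v,w}
  live L3: {q,v,w}→{q,v,w}
  live L4: {v,w}→{q,v,w}
  live L5: {q,v}→{v,w}
  live L6: {q,v,w}→{q,v,w}
  live L7: {q}→∅
  live L8: {v,w}→{v,w}
  live L9: {v,w}→∅

Interfere edges:
  g↔{q,v,w}
  j↔{q,v,w}
  q↔{g,j,v,w}
  v↔{g,j,q,w}
  w↔{g,j,q,v}

Colouring:
  {g,q,v,w} pairwise interfere (4-clique) ⇒ χ ≥ 4
  4-colouring: r0={q}  r1={v}  r2={w}  r3={g,j}
  χ = 4

Answer: 4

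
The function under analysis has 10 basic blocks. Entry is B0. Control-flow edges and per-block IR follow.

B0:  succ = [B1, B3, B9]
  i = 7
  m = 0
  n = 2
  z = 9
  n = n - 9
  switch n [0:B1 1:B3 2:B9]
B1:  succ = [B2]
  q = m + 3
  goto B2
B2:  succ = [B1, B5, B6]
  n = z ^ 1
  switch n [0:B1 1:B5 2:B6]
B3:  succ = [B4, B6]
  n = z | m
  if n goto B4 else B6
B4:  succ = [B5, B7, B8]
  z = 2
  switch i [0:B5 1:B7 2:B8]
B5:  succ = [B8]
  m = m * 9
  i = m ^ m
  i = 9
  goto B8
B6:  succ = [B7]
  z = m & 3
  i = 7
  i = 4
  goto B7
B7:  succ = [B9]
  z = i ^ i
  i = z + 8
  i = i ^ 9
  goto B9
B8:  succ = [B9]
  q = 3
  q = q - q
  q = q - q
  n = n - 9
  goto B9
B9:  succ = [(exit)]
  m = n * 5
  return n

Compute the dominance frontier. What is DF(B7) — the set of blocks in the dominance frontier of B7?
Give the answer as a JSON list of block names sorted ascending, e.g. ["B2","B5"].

idom tree: B1←B0 B2←B1 B3←B0 B4←B3 B5←B0 B6←B0 B7←B0 B8←B0 B9←B0
Join-block Dom:
  B1: preds {B0,B2}: {B0} ∩ {B0,B1,B2} = {B0}; idom=B0
  B5: preds {B2,B4}: {B0,B1,B2} ∩ {B0,B3,B4} = {B0}; idom=B0
  B6: preds {B2,B3}: {B0,B1,B2} ∩ {B0,B3} = {B0}; idom=B0
  B7: preds {B4,B6}: {B0,B3,B4} ∩ {B0,B6} = {B0}; idom=B0
  B8: preds {B4,B5}: {B0,B3,B4} ∩ {B0,B5} = {B0}; idom=B0
  B9: preds {B0,B7,B8}: {B0} ∩ {B0,B7} ∩ {B0,B8} = {B0}; idom=B0

DF derivation:
  B1←B0: walk · to B0
  B1←B2: walk B2→B1 to B0
  B5←B2: walk B2→B1 to B0
  B5←B4: walk B4→B3 to B0
  B6←B2: walk B2→B1 to B0
  B6←B3: walk B3 to B0
  B7←B4: walk B4→B3 to B0
  B7←B6: walk B6 to B0
  B8←B4: walk B4→B3 to B0
  B8←B5: walk B5 to B0
  B9←B0: walk · to B0
  B9←B7: walk B7 to B0
  B9←B8: walk B8 to B0
  B0: DF=∅
  B1: DF={B1,B5,B6}
  B2: DF={B1,B5,B6}
  B3: DF={B5,B6,B7,B8}
  B4: DF={B5,B7,B8}
  B5: DF={B8}
  B6: DF={B7}
  B7: DF={B9}
  B8: DF={B9}
  B9: DF=∅

DF(B7) = ["B9"]

Answer: ["B9"]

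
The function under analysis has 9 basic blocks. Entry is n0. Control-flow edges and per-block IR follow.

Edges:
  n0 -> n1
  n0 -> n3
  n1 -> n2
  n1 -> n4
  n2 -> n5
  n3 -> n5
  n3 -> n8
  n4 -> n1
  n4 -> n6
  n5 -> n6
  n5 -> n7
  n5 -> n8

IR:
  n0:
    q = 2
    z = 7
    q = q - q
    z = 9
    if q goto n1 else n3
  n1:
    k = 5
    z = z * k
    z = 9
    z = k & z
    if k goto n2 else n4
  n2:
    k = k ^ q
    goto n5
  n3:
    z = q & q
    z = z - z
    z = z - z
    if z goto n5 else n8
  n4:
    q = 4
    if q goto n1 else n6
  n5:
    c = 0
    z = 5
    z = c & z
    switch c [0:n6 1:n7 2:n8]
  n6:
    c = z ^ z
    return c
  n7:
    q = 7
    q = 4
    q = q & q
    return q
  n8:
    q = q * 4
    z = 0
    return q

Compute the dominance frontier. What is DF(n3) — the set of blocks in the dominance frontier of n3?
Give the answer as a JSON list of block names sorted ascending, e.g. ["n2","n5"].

idom tree: n1←n0 n2←n1 n3←n0 n4←n1 n5←n0 n6←n0 n7←n5 n8←n0
Dom∩ at merges:
  n1: preds {n0,n4}: {n0} ∩ {n0,n1,n4} = {n0}; idom=n0
  n5: preds {n2,n3}: {n0,n1,n2} ∩ {n0,n3} = {n0}; idom=n0
  n6: preds {n4,n5}: {n0,n1,n4} ∩ {n0,n5} = {n0}; idom=n0
  n8: preds {n3,n5}: {n0,n3} ∩ {n0,n5} = {n0}; idom=n0

Frontier:
  n1←n0: walk · to n0
  n1←n4: walk n4→n1 to n0
  n5←n2: walk n2→n1 to n0
  n5←n3: walk n3 to n0
  n6←n4: walk n4→n1 to n0
  n6←n5: walk n5 to n0
  n8←n3: walk n3 to n0
  n8←n5: walk n5 to n0
  n0 → ∅
  n1 → {n1,n5,n6}
  n2 → {n5}
  n3 → {n5,n8}
  n4 → {n1,n6}
  n5 → {n6,n8}
  n6 → ∅
  n7 → ∅
  n8 → ∅

DF(n3) = ["n5", "n8"]

Answer: ["n5", "n8"]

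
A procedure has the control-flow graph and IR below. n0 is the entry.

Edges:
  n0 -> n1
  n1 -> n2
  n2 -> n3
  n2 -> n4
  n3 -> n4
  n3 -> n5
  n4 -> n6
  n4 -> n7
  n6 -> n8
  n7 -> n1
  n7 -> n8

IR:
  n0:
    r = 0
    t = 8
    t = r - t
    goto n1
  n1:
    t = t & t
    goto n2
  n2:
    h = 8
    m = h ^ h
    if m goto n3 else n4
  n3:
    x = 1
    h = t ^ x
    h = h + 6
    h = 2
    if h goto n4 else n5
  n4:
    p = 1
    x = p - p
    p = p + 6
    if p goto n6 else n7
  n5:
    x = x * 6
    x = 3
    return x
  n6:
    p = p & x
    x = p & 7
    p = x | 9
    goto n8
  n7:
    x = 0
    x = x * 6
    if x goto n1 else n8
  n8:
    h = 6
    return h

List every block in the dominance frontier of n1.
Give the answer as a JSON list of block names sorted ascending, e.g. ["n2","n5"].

idom tree: n1←n0 n2←n1 n3←n2 n4←n2 n5←n3 n6←n4 n7←n4 n8←n4
Dom∩ at merges:
  n1: preds {n0,n7}: {n0} ∩ {n0,n1,n2,n4,n7} = {n0}; idom=n0
  n4: preds {n2,n3}: {n0,n1,n2} ∩ {n0,n1,n2,n3} = {n0,n1,n2}; idom=n2
  n8: preds {n6,n7}: {n0,n1,n2,n4,n6} ∩ {n0,n1,n2,n4,n7} = {n0,n1,n2,n4}; idom=n4

DF derivation:
  join n1 pred n0: · stop@n0
  join n1 pred n7: n7→n4→n2→n1 stop@n0
  join n4 pred n2: · stop@n2
  join n4 pred n3: n3 stop@n2
  join n8 pred n6: n6 stop@n4
  join n8 pred n7: n7 stop@n4
  n0 → ∅
  n1 → {n1}
  n2 → {n1}
  n3 → {n4}
  n4 → {n1}
  n5 → ∅
  n6 → {n8}
  n7 → {n1,n8}
  n8 → ∅

DF(n1) = ["n1"]

Answer: ["n1"]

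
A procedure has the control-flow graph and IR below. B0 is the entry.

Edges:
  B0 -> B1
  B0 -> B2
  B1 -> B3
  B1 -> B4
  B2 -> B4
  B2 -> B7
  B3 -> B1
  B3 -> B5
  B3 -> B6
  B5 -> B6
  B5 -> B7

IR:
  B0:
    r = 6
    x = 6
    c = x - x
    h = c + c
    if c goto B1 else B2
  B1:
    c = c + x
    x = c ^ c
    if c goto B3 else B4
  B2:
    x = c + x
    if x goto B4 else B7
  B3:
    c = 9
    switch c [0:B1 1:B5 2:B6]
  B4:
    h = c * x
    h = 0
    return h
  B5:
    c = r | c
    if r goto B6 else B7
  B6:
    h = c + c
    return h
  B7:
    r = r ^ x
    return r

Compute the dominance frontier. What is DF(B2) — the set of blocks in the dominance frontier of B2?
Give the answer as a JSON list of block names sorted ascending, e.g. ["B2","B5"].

idom tree: B1←B0 B2←B0 B3←B1 B4←B0 B5←B3 B6←B3 B7←B0
Join-block Dom:
  B1: preds {B0,B3}: {B0} ∩ {B0,B1,B3} = {B0}; idom=B0
  B4: preds {B1,B2}: {B0,B1} ∩ {B0,B2} = {B0}; idom=B0
  B6: preds {B3,B5}: {B0,B1,B3} ∩ {B0,B1,B3,B5} = {B0,B1,B3}; idom=B3
  B7: preds {B2,B5}: {B0,B2} ∩ {B0,B1,B3,B5} = {B0}; idom=B0

Frontier:
  B1←B0: walk · to B0
  B1←B3: walk B3→B1 to B0
  B4←B1: walk B1 to B0
  B4←B2: walk B2 to B0
  B6←B3: walk · to B3
  B6←B5: walk B5 to B3
  B7←B2: walk B2 to B0
  B7←B5: walk B5→B3→B1 to B0
  DF(B0)=∅
  DF(B1)={B1,B4,B7}
  DF(B2)={B4,B7}
  DF(B3)={B1,B7}
  DF(B4)=∅
  DF(B5)={B6,B7}
  DF(B6)=∅
  DF(B7)=∅

DF(B2) = ["B4", "B7"]

Answer: ["B4", "B7"]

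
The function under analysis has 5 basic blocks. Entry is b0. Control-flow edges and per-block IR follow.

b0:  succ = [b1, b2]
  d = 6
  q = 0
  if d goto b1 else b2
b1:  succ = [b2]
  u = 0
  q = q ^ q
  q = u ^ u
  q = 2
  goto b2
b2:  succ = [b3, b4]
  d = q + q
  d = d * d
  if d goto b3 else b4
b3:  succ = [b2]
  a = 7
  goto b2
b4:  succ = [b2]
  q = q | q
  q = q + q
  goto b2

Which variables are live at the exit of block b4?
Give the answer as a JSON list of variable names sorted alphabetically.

Block summaries:
  b0: def={d,q} ue=∅
  b1: def={q,u} ue={q}
  b2: def={d} ue={q}
  b3: def={a} ue=∅
  b4: def={q} ue={q}

Backward fixpoint:
  b0: in=∅ out={q}
  b1: in={q} out={q}
  b2: in={q} out={q}
  b3: in={q} out={q}
  b4: in={q} out={q}

live-out(b4) = ["q"]

Answer: ["q"]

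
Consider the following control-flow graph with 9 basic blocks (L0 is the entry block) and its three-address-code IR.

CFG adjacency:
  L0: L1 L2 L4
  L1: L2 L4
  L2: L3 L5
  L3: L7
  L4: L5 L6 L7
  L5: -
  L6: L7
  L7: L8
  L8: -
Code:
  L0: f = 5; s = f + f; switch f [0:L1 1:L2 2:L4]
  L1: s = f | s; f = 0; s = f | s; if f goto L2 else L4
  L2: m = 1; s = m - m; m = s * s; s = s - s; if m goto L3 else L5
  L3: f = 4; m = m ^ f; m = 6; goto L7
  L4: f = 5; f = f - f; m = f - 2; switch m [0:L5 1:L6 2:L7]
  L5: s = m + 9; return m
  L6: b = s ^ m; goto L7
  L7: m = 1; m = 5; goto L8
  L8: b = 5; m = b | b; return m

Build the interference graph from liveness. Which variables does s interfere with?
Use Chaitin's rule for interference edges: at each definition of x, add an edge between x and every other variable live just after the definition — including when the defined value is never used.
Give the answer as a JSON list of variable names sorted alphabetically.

Answer: ["f", "m"]

Analysis:
def/use:
  L0 def {f,s} use ∅
  L1 def {f,s} use {f,s}
  L2 def {m,s} use ∅
  L3 def {f,m} use {m}
  L4 def {f,m} use ∅
  L5 def {s} use {m}
  L6 def {b} use {m,s}
  L7 def {m} use ∅
  L8 def {b,m} use ∅

Liveness:
  L0 li=∅ lo={f,s}
  L1 li={f,s} lo={s}
  L2 li=∅ lo={m}
  L3 li={m} lo=∅
  L4 li={s} lo={m,s}
  L5 li={m} lo=∅
  L6 li={m,s} lo=∅
  L7 li=∅ lo=∅
  L8 li=∅ lo=∅

Interference:
  b: ∅
  f: {m,s}
  m: {f,s}
  s: {f,m}

N(s) = ["f", "m"]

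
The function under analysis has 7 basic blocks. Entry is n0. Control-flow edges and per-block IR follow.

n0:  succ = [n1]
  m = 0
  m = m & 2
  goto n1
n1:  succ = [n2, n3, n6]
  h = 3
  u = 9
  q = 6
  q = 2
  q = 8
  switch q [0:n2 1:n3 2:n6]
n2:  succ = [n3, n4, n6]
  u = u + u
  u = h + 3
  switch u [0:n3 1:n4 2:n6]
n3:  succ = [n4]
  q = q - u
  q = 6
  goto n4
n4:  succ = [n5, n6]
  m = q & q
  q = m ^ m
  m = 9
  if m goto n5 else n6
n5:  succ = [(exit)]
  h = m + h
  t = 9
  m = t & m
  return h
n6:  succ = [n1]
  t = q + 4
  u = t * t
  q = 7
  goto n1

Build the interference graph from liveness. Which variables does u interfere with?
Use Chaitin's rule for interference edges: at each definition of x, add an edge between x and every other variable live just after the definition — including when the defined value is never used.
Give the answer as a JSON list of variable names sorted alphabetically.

def/use:
  n0: def={m} ue=∅
  n1: def={h,q,u} ue=∅
  n2: def={u} ue={h,u}
  n3: def={q} ue={q,u}
  n4: def={m,q} ue={q}
  n5: def={h,m,t} ue={h,m}
  n6: def={q,t,u} ue={q}

Live sets:
  n0: in=∅ out=∅
  n1: in=∅ out={h,q,u}
  n2: in={h,q,u} out={h,q,u}
  n3: in={h,q,u} out={h,q}
  n4: in={h,q} out={h,m,q}
  n5: in={h,m} out=∅
  n6: in={q} out=∅

Interfere edges:
  h: {m,q,t,u}
  m: {h,q,t}
  q: {h,m,u}
  t: {h,m}
  u: {h,q}

N(u) = ["h", "q"]

Answer: ["h", "q"]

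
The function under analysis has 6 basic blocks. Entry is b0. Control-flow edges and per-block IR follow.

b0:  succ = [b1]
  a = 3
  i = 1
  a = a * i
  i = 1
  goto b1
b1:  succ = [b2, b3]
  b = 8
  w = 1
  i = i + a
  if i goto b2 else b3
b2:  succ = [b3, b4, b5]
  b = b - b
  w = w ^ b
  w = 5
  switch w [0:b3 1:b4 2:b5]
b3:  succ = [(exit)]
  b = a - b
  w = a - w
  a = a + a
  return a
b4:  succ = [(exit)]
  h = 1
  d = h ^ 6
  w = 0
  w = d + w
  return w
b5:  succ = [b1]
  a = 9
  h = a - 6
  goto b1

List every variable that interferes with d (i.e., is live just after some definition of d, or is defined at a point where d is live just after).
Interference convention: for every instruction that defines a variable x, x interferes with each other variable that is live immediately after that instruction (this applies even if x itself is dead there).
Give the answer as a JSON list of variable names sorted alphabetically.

Block summaries:
  b0 def {a,i} use ∅
  b1 def {b,i,w} use {a,i}
  b2 def {b,w} use {b,w}
  b3 def {a,b,w} use {a,b,w}
  b4 def {d,h,w} use ∅
  b5 def {a,h} use ∅

Live sets:
  live b0: ∅→{a,i}
  live b1: {a,i}→{a,b,i,w}
  live b2: {a,b,i,w}→{a,b,i,w}
  live b3: {a,b,w}→∅
  live b4: ∅→∅
  live b5: {i}→{a,i}

Interfere edges:
  a↔{b,h,i,w}
  b↔{a,i,w}
  d↔{w}
  h↔{a,i}
  i↔{a,b,h,w}
  w↔{a,b,d,i}

N(d) = ["w"]

Answer: ["w"]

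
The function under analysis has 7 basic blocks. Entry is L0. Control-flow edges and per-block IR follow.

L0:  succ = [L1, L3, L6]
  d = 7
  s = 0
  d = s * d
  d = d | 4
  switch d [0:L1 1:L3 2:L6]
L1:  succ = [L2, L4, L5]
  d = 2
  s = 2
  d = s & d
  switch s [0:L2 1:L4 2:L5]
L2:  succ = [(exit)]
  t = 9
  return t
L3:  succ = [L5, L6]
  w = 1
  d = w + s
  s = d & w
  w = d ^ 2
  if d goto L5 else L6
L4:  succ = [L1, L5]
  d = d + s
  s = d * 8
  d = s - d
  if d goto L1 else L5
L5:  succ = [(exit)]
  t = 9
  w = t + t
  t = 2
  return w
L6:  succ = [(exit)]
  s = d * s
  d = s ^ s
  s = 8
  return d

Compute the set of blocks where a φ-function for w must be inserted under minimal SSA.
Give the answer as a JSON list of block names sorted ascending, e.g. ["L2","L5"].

idom tree: L1←L0 L2←L1 L3←L0 L4←L1 L5←L0 L6←L0
Dom at joins:
  L1: preds {L0,L4}: {L0} ∩ {L0,L1,L4} = {L0}; idom=L0
  L5: preds {L1,L3,L4}: {L0,L1} ∩ {L0,L3} ∩ {L0,L1,L4} = {L0}; idom=L0
  L6: preds {L0,L3}: {L0} ∩ {L0,L3} = {L0}; idom=L0

DF derivation:
  join L1 pred L0: · stop@L0
  join L1 pred L4: L4→L1 stop@L0
  join L5 pred L1: L1 stop@L0
  join L5 pred L3: L3 stop@L0
  join L5 pred L4: L4→L1 stop@L0
  join L6 pred L0: · stop@L0
  join L6 pred L3: L3 stop@L0
  L0: DF=∅
  L1: DF={L1,L5}
  L2: DF=∅
  L3: DF={L5,L6}
  L4: DF={L1,L5}
  L5: DF=∅
  L6: DF=∅

φ for w: defs {L3,L5}
  DF⁺ = {L5,L6}

Answer: ["L5", "L6"]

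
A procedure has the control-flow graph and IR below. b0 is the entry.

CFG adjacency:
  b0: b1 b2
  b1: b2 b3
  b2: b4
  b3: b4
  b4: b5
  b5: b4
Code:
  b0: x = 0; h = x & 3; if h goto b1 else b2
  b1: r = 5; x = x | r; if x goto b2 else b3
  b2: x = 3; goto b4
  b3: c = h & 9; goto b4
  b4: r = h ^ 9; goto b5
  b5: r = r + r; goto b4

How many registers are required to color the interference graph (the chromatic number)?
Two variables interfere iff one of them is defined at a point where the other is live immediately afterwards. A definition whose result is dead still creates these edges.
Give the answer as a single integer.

Block summaries:
  b0 def {h,x} use ∅
  b1 def {r,x} use {x}
  b2 def {x} use ∅
  b3 def {c} use {h}
  b4 def {r} use {h}
  b5 def {r} use {r}

Live sets:
  b0 li=∅ lo={h,x}
  b1 li={h,x} lo={h}
  b2 li={h} lo={h}
  b3 li={h} lo={h}
  b4 li={h} lo={h,r}
  b5 li={h,r} lo={h}

Interference:
  c — {h}
  h — {c,r,x}
  r — {h,x}
  x — {h,r}

Registers:
  lower bound: {h,r,x} mutually conflict ⇒ χ ≥ 3
  3-colouring: R0={h}  R1={c,r}  R2={x}
  χ = 3

Answer: 3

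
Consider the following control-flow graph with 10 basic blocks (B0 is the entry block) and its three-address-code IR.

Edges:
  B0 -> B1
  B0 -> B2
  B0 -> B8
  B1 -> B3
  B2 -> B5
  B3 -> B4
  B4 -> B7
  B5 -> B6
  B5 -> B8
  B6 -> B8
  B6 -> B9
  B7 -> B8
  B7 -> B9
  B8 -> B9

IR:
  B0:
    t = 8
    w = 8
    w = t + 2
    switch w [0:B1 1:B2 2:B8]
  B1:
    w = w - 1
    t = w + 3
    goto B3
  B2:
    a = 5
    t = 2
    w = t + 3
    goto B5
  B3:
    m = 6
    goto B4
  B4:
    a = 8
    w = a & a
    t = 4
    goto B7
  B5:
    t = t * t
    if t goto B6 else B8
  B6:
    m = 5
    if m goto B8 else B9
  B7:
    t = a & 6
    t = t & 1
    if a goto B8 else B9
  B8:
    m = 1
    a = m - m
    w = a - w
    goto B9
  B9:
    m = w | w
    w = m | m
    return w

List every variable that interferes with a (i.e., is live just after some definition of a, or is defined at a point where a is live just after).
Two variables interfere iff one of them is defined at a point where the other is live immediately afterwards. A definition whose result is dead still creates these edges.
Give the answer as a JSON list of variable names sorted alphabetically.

Block summaries:
  B0: {t,w} / ∅
  B1: {t,w} / {w}
  B2: {a,t,w} / ∅
  B3: {m} / ∅
  B4: {a,t,w} / ∅
  B5: {t} / {t}
  B6: {m} / ∅
  B7: {t} / {a}
  B8: {a,m,w} / {w}
  B9: {m,w} / {w}

Backward fixpoint:
  B0 li=∅ lo={w}
  B1 li={w} lo=∅
  B2 li=∅ lo={t,w}
  B3 li=∅ lo=∅
  B4 li=∅ lo={a,w}
  B5 li={t,w} lo={w}
  B6 li={w} lo={w}
  B7 li={a,w} lo={w}
  B8 li={w} lo={w}
  B9 li={w} lo=∅

Interfere edges:
  a: {t,w}
  m: {w}
  t: {a,w}
  w: {a,m,t}

N(a) = ["t", "w"]

Answer: ["t", "w"]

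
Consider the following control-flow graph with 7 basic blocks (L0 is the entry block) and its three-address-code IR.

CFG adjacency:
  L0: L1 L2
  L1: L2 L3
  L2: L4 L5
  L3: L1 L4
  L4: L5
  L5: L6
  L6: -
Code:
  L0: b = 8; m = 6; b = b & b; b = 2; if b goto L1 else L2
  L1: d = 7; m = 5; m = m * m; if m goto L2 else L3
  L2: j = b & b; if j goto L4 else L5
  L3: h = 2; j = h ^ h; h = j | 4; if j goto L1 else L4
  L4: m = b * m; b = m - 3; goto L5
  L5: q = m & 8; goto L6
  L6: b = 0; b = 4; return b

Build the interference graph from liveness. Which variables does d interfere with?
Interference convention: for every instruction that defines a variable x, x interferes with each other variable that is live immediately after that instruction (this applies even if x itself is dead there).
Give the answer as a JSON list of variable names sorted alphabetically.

Answer: ["b"]

Working:
Per-block:
  L0 def {b,m} use ∅
  L1 def {d,m} use ∅
  L2 def {j} use {b}
  L3 def {h,j} use ∅
  L4 def {b,m} use {b,m}
  L5 def {q} use {m}
  L6 def {b} use ∅

Live sets:
  live L0: ∅→{b,m}
  live L1: {b}→{b,m}
  live L2: {b,m}→{b,m}
  live L3: {b,m}→{b,m}
  live L4: {b,m}→{m}
  live L5: {m}→∅
  live L6: ∅→∅

Interference:
  b: {d,h,j,m}
  d: {b}
  h: {b,j,m}
  j: {b,h,m}
  m: {b,h,j}
  q: ∅

N(d) = ["b"]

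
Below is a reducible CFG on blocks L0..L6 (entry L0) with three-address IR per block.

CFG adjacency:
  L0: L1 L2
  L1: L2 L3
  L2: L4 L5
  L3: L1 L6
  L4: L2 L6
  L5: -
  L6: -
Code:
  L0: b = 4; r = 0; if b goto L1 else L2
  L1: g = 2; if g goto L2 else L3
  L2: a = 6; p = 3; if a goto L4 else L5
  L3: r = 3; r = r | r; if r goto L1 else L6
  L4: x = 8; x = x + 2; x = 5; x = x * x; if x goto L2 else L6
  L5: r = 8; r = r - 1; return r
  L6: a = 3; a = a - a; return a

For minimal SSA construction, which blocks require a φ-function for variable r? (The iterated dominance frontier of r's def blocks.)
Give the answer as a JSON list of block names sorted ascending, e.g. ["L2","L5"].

Answer: ["L1", "L2", "L6"]

Derivation:
idom tree: L1←L0 L2←L0 L3←L1 L4←L2 L5←L2 L6←L0
Dom∩ at merges:
  L1: preds {L0,L3}: {L0} ∩ {L0,L1,L3} = {L0}; idom=L0
  L2: preds {L0,L1,L4}: {L0} ∩ {L0,L1} ∩ {L0,L2,L4} = {L0}; idom=L0
  L6: preds {L3,L4}: {L0,L1,L3} ∩ {L0,L2,L4} = {L0}; idom=L0

DF derivation:
  L1←L0: walk · to L0
  L1←L3: walk L3→L1 to L0
  L2←L0: walk · to L0
  L2←L1: walk L1 to L0
  L2←L4: walk L4→L2 to L0
  L6←L3: walk L3→L1 to L0
  L6←L4: walk L4→L2 to L0
  L0: DF=∅
  L1: DF={L1,L2,L6}
  L2: DF={L2,L6}
  L3: DF={L1,L6}
  L4: DF={L2,L6}
  L5: DF=∅
  L6: DF=∅

φ for r: defs {L0,L3,L5}
  DF⁺ = {L1,L2,L6}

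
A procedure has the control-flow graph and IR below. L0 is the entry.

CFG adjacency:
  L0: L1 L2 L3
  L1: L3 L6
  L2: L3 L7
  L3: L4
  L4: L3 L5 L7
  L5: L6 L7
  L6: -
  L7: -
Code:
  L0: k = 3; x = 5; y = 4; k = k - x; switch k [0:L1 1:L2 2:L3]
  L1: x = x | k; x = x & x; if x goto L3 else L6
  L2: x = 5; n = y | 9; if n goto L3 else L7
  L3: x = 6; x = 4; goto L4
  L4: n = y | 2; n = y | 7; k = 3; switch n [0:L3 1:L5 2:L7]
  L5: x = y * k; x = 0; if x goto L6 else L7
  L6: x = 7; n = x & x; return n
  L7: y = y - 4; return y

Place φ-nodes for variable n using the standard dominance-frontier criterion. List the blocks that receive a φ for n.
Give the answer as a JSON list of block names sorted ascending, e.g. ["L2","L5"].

idom tree: L1←L0 L2←L0 L3←L0 L4←L3 L5←L4 L6←L0 L7←L0
Dom∩ at merges:
  L3: preds {L0,L1,L2,L4}: {L0} ∩ {L0,L1} ∩ {L0,L2} ∩ {L0,L3,L4} = {L0}; idom=L0
  L6: preds {L1,L5}: {L0,L1} ∩ {L0,L3,L4,L5} = {L0}; idom=L0
  L7: preds {L2,L4,L5}: {L0,L2} ∩ {L0,L3,L4} ∩ {L0,L3,L4,L5} = {L0}; idom=L0

DF walk-up:
  join L3 pred L0: · stop@L0
  join L3 pred L1: L1 stop@L0
  join L3 pred L2: L2 stop@L0
  join L3 pred L4: L4→L3 stop@L0
  join L6 pred L1: L1 stop@L0
  join L6 pred L5: L5→L4→L3 stop@L0
  join L7 pred L2: L2 stop@L0
  join L7 pred L4: L4→L3 stop@L0
  join L7 pred L5: L5→L4→L3 stop@L0
  DF(L0)=∅
  DF(L1)={L3,L6}
  DF(L2)={L3,L7}
  DF(L3)={L3,L6,L7}
  DF(L4)={L3,L6,L7}
  DF(L5)={L6,L7}
  DF(L6)=∅
  DF(L7)=∅

φ for n: defs {L2,L4,L6}
  DF⁺ = {L3,L6,L7}

Answer: ["L3", "L6", "L7"]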